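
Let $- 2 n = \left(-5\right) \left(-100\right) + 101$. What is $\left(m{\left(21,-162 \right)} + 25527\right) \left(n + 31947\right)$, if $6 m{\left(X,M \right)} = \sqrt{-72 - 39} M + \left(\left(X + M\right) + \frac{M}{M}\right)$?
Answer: $\frac{4842610723}{6} - \frac{1708911 i \sqrt{111}}{2} \approx 8.071 \cdot 10^{8} - 9.0022 \cdot 10^{6} i$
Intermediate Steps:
$n = - \frac{601}{2}$ ($n = - \frac{\left(-5\right) \left(-100\right) + 101}{2} = - \frac{500 + 101}{2} = \left(- \frac{1}{2}\right) 601 = - \frac{601}{2} \approx -300.5$)
$m{\left(X,M \right)} = \frac{1}{6} + \frac{M}{6} + \frac{X}{6} + \frac{i M \sqrt{111}}{6}$ ($m{\left(X,M \right)} = \frac{\sqrt{-72 - 39} M + \left(\left(X + M\right) + \frac{M}{M}\right)}{6} = \frac{\sqrt{-111} M + \left(\left(M + X\right) + 1\right)}{6} = \frac{i \sqrt{111} M + \left(1 + M + X\right)}{6} = \frac{i M \sqrt{111} + \left(1 + M + X\right)}{6} = \frac{1 + M + X + i M \sqrt{111}}{6} = \frac{1}{6} + \frac{M}{6} + \frac{X}{6} + \frac{i M \sqrt{111}}{6}$)
$\left(m{\left(21,-162 \right)} + 25527\right) \left(n + 31947\right) = \left(\left(\frac{1}{6} + \frac{1}{6} \left(-162\right) + \frac{1}{6} \cdot 21 + \frac{1}{6} i \left(-162\right) \sqrt{111}\right) + 25527\right) \left(- \frac{601}{2} + 31947\right) = \left(\left(\frac{1}{6} - 27 + \frac{7}{2} - 27 i \sqrt{111}\right) + 25527\right) \frac{63293}{2} = \left(\left(- \frac{70}{3} - 27 i \sqrt{111}\right) + 25527\right) \frac{63293}{2} = \left(\frac{76511}{3} - 27 i \sqrt{111}\right) \frac{63293}{2} = \frac{4842610723}{6} - \frac{1708911 i \sqrt{111}}{2}$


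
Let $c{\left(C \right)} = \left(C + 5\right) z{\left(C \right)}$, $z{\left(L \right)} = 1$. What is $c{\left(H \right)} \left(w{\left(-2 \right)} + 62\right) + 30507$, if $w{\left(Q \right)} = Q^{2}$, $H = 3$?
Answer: $31035$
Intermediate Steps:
$c{\left(C \right)} = 5 + C$ ($c{\left(C \right)} = \left(C + 5\right) 1 = \left(5 + C\right) 1 = 5 + C$)
$c{\left(H \right)} \left(w{\left(-2 \right)} + 62\right) + 30507 = \left(5 + 3\right) \left(\left(-2\right)^{2} + 62\right) + 30507 = 8 \left(4 + 62\right) + 30507 = 8 \cdot 66 + 30507 = 528 + 30507 = 31035$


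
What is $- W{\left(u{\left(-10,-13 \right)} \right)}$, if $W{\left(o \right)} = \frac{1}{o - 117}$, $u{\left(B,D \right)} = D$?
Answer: $\frac{1}{130} \approx 0.0076923$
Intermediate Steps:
$W{\left(o \right)} = \frac{1}{-117 + o}$
$- W{\left(u{\left(-10,-13 \right)} \right)} = - \frac{1}{-117 - 13} = - \frac{1}{-130} = \left(-1\right) \left(- \frac{1}{130}\right) = \frac{1}{130}$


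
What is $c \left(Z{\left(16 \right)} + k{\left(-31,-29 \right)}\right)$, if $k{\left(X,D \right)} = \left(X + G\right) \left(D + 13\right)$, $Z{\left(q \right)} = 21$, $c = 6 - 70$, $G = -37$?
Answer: $-70976$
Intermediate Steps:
$c = -64$ ($c = 6 - 70 = -64$)
$k{\left(X,D \right)} = \left(-37 + X\right) \left(13 + D\right)$ ($k{\left(X,D \right)} = \left(X - 37\right) \left(D + 13\right) = \left(-37 + X\right) \left(13 + D\right)$)
$c \left(Z{\left(16 \right)} + k{\left(-31,-29 \right)}\right) = - 64 \left(21 - -1088\right) = - 64 \left(21 + \left(-481 + 1073 - 403 + 899\right)\right) = - 64 \left(21 + 1088\right) = \left(-64\right) 1109 = -70976$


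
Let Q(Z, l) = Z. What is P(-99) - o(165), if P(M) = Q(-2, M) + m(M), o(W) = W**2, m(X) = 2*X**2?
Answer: -7625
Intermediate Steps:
P(M) = -2 + 2*M**2
P(-99) - o(165) = (-2 + 2*(-99)**2) - 1*165**2 = (-2 + 2*9801) - 1*27225 = (-2 + 19602) - 27225 = 19600 - 27225 = -7625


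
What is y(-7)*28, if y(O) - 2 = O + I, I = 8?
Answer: 84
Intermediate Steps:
y(O) = 10 + O (y(O) = 2 + (O + 8) = 2 + (8 + O) = 10 + O)
y(-7)*28 = (10 - 7)*28 = 3*28 = 84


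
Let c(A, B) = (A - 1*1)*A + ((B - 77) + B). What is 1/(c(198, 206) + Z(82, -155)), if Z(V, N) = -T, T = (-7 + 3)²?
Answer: 1/39325 ≈ 2.5429e-5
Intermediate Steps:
T = 16 (T = (-4)² = 16)
Z(V, N) = -16 (Z(V, N) = -1*16 = -16)
c(A, B) = -77 + 2*B + A*(-1 + A) (c(A, B) = (A - 1)*A + ((-77 + B) + B) = (-1 + A)*A + (-77 + 2*B) = A*(-1 + A) + (-77 + 2*B) = -77 + 2*B + A*(-1 + A))
1/(c(198, 206) + Z(82, -155)) = 1/((-77 + 198² - 1*198 + 2*206) - 16) = 1/((-77 + 39204 - 198 + 412) - 16) = 1/(39341 - 16) = 1/39325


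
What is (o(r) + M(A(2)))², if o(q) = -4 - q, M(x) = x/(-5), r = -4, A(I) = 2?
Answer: 4/25 ≈ 0.16000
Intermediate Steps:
M(x) = -x/5 (M(x) = x*(-⅕) = -x/5)
(o(r) + M(A(2)))² = ((-4 - 1*(-4)) - ⅕*2)² = ((-4 + 4) - ⅖)² = (0 - ⅖)² = (-⅖)² = 4/25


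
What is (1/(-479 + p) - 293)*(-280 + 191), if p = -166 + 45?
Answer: 15646289/600 ≈ 26077.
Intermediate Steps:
p = -121
(1/(-479 + p) - 293)*(-280 + 191) = (1/(-479 - 121) - 293)*(-280 + 191) = (1/(-600) - 293)*(-89) = (-1/600 - 293)*(-89) = -175801/600*(-89) = 15646289/600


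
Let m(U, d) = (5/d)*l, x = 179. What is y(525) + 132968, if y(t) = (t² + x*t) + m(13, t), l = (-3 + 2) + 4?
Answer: 17589881/35 ≈ 5.0257e+5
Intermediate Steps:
l = 3 (l = -1 + 4 = 3)
m(U, d) = 15/d (m(U, d) = (5/d)*3 = 15/d)
y(t) = t² + 15/t + 179*t (y(t) = (t² + 179*t) + 15/t = t² + 15/t + 179*t)
y(525) + 132968 = (15 + 525²*(179 + 525))/525 + 132968 = (15 + 275625*704)/525 + 132968 = (15 + 194040000)/525 + 132968 = (1/525)*194040015 + 132968 = 12936001/35 + 132968 = 17589881/35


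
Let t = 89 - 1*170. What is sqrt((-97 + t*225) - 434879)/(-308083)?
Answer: -7*I*sqrt(9249)/308083 ≈ -0.0021851*I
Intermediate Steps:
t = -81 (t = 89 - 170 = -81)
sqrt((-97 + t*225) - 434879)/(-308083) = sqrt((-97 - 81*225) - 434879)/(-308083) = sqrt((-97 - 18225) - 434879)*(-1/308083) = sqrt(-18322 - 434879)*(-1/308083) = sqrt(-453201)*(-1/308083) = (7*I*sqrt(9249))*(-1/308083) = -7*I*sqrt(9249)/308083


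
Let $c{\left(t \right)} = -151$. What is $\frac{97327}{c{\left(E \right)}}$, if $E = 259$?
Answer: $- \frac{97327}{151} \approx -644.55$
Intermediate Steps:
$\frac{97327}{c{\left(E \right)}} = \frac{97327}{-151} = 97327 \left(- \frac{1}{151}\right) = - \frac{97327}{151}$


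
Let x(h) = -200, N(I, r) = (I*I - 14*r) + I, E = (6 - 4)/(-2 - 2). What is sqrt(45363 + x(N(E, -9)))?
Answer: sqrt(45163) ≈ 212.52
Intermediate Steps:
E = -1/2 (E = 2/(-4) = 2*(-1/4) = -1/2 ≈ -0.50000)
N(I, r) = I + I**2 - 14*r (N(I, r) = (I**2 - 14*r) + I = I + I**2 - 14*r)
sqrt(45363 + x(N(E, -9))) = sqrt(45363 - 200) = sqrt(45163)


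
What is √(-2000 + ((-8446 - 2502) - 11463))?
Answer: I*√24411 ≈ 156.24*I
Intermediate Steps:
√(-2000 + ((-8446 - 2502) - 11463)) = √(-2000 + (-10948 - 11463)) = √(-2000 - 22411) = √(-24411) = I*√24411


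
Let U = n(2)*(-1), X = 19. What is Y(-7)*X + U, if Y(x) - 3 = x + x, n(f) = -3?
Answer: -206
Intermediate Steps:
U = 3 (U = -3*(-1) = 3)
Y(x) = 3 + 2*x (Y(x) = 3 + (x + x) = 3 + 2*x)
Y(-7)*X + U = (3 + 2*(-7))*19 + 3 = (3 - 14)*19 + 3 = -11*19 + 3 = -209 + 3 = -206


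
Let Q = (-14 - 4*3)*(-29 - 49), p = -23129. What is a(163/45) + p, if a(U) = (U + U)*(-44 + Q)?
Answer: -394021/45 ≈ -8756.0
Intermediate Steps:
Q = 2028 (Q = (-14 - 12)*(-78) = -26*(-78) = 2028)
a(U) = 3968*U (a(U) = (U + U)*(-44 + 2028) = (2*U)*1984 = 3968*U)
a(163/45) + p = 3968*(163/45) - 23129 = 646784/45 - 23129 = -394021/45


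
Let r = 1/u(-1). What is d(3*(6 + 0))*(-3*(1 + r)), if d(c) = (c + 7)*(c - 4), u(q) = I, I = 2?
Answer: -1575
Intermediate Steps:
u(q) = 2
r = ½ (r = 1/2 = ½ ≈ 0.50000)
d(c) = (-4 + c)*(7 + c) (d(c) = (7 + c)*(-4 + c) = (-4 + c)*(7 + c))
d(3*(6 + 0))*(-3*(1 + r)) = (-28 + (3*(6 + 0))² + 3*(3*(6 + 0)))*(-3*(1 + ½)) = (-28 + (3*6)² + 3*(3*6))*(-3*3/2) = (-28 + 18² + 3*18)*(-9/2) = (-28 + 324 + 54)*(-9/2) = 350*(-9/2) = -1575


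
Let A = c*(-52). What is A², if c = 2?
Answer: 10816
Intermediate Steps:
A = -104 (A = 2*(-52) = -104)
A² = (-104)² = 10816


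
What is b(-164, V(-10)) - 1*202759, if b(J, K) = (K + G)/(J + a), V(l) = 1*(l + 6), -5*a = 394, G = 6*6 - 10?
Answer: -123074768/607 ≈ -2.0276e+5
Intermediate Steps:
G = 26 (G = 36 - 10 = 26)
a = -394/5 (a = -⅕*394 = -394/5 ≈ -78.800)
V(l) = 6 + l (V(l) = 1*(6 + l) = 6 + l)
b(J, K) = (26 + K)/(-394/5 + J) (b(J, K) = (K + 26)/(J - 394/5) = (26 + K)/(-394/5 + J))
b(-164, V(-10)) - 1*202759 = 5*(26 + (6 - 10))/(-394 + 5*(-164)) - 1*202759 = 5*(26 - 4)/(-394 - 820) - 202759 = 5*22/(-1214) - 202759 = 5*(-1/1214)*22 - 202759 = -55/607 - 202759 = -123074768/607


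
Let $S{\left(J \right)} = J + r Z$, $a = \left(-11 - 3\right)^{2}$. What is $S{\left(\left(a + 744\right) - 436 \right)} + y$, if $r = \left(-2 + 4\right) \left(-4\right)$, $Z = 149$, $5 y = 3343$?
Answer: $- \frac{97}{5} \approx -19.4$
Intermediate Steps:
$y = \frac{3343}{5}$ ($y = \frac{1}{5} \cdot 3343 = \frac{3343}{5} \approx 668.6$)
$a = 196$ ($a = \left(-14\right)^{2} = 196$)
$r = -8$ ($r = 2 \left(-4\right) = -8$)
$S{\left(J \right)} = -1192 + J$ ($S{\left(J \right)} = J - 1192 = -1192 + J$)
$S{\left(\left(a + 744\right) - 436 \right)} + y = \left(-1192 + \left(\left(196 + 744\right) - 436\right)\right) + \frac{3343}{5} = \left(-1192 + \left(940 - 436\right)\right) + \frac{3343}{5} = \left(-1192 + 504\right) + \frac{3343}{5} = -688 + \frac{3343}{5} = - \frac{97}{5}$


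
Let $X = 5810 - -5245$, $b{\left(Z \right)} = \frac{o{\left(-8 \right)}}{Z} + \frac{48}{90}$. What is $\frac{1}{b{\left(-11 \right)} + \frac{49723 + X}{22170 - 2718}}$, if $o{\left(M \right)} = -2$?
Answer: $\frac{534930}{2053951} \approx 0.26044$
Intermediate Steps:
$b{\left(Z \right)} = \frac{8}{15} - \frac{2}{Z}$ ($b{\left(Z \right)} = - \frac{2}{Z} + \frac{48}{90} = - \frac{2}{Z} + 48 \cdot \frac{1}{90} = - \frac{2}{Z} + \frac{8}{15} = \frac{8}{15} - \frac{2}{Z}$)
$X = 11055$ ($X = 5810 + 5245 = 11055$)
$\frac{1}{b{\left(-11 \right)} + \frac{49723 + X}{22170 - 2718}} = \frac{1}{\left(\frac{8}{15} - \frac{2}{-11}\right) + \frac{49723 + 11055}{22170 - 2718}} = \frac{1}{\left(\frac{8}{15} - - \frac{2}{11}\right) + \frac{60778}{19452}} = \frac{1}{\left(\frac{8}{15} + \frac{2}{11}\right) + 60778 \cdot \frac{1}{19452}} = \frac{1}{\frac{118}{165} + \frac{30389}{9726}} = \frac{1}{\frac{2053951}{534930}} = \frac{534930}{2053951}$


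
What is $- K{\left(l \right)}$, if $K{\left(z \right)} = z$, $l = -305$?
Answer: $305$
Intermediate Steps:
$- K{\left(l \right)} = \left(-1\right) \left(-305\right) = 305$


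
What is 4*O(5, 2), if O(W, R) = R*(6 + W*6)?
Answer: 288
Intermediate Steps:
O(W, R) = R*(6 + 6*W)
4*O(5, 2) = 4*(6*2*(1 + 5)) = 4*(6*2*6) = 4*72 = 288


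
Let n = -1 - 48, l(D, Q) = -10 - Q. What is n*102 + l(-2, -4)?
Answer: -5004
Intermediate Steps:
n = -49
n*102 + l(-2, -4) = -49*102 + (-10 - 1*(-4)) = -4998 + (-10 + 4) = -4998 - 6 = -5004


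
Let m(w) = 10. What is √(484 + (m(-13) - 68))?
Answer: √426 ≈ 20.640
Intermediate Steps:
√(484 + (m(-13) - 68)) = √(484 + (10 - 68)) = √(484 - 58) = √426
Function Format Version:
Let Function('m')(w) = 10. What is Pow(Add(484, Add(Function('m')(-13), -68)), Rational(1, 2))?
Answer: Pow(426, Rational(1, 2)) ≈ 20.640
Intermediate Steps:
Pow(Add(484, Add(Function('m')(-13), -68)), Rational(1, 2)) = Pow(Add(484, Add(10, -68)), Rational(1, 2)) = Pow(Add(484, -58), Rational(1, 2)) = Pow(426, Rational(1, 2))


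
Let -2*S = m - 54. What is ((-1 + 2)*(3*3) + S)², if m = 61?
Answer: 121/4 ≈ 30.250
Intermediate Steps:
S = -7/2 (S = -(61 - 54)/2 = -½*7 = -7/2 ≈ -3.5000)
((-1 + 2)*(3*3) + S)² = ((-1 + 2)*(3*3) - 7/2)² = (1*9 - 7/2)² = (9 - 7/2)² = (11/2)² = 121/4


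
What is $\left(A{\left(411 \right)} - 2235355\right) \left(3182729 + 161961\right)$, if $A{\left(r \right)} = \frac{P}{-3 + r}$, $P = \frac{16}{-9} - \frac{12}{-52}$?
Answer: $- \frac{178450761485521045}{23868} \approx -7.4766 \cdot 10^{12}$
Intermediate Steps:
$P = - \frac{181}{117}$ ($P = 16 \left(- \frac{1}{9}\right) - - \frac{3}{13} = - \frac{16}{9} + \frac{3}{13} = - \frac{181}{117} \approx -1.547$)
$A{\left(r \right)} = - \frac{181}{117 \left(-3 + r\right)}$ ($A{\left(r \right)} = \frac{1}{-3 + r} \left(- \frac{181}{117}\right) = - \frac{181}{117 \left(-3 + r\right)}$)
$\left(A{\left(411 \right)} - 2235355\right) \left(3182729 + 161961\right) = \left(- \frac{181}{-351 + 117 \cdot 411} - 2235355\right) \left(3182729 + 161961\right) = \left(- \frac{181}{-351 + 48087} - 2235355\right) 3344690 = \left(- \frac{181}{47736} - 2235355\right) 3344690 = \left(- \frac{106706906461}{47736}\right) 3344690 = - \frac{178450761485521045}{23868}$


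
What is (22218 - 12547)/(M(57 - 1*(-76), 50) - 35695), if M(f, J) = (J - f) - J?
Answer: -9671/35828 ≈ -0.26993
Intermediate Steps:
M(f, J) = -f
(22218 - 12547)/(M(57 - 1*(-76), 50) - 35695) = (22218 - 12547)/(-(57 - 1*(-76)) - 35695) = 9671/(-(57 + 76) - 35695) = 9671/(-1*133 - 35695) = 9671/(-133 - 35695) = 9671/(-35828) = 9671*(-1/35828) = -9671/35828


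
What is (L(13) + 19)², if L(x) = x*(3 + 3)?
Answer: 9409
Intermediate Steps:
L(x) = 6*x (L(x) = x*6 = 6*x)
(L(13) + 19)² = (6*13 + 19)² = (78 + 19)² = 97² = 9409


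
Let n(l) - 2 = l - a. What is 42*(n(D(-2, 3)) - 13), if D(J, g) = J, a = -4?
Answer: -378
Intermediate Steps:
n(l) = 6 + l (n(l) = 2 + (l - 1*(-4)) = 2 + (l + 4) = 2 + (4 + l) = 6 + l)
42*(n(D(-2, 3)) - 13) = 42*((6 - 2) - 13) = 42*(4 - 13) = 42*(-9) = -378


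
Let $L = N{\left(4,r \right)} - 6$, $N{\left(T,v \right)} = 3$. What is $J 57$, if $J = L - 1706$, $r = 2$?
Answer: $-97413$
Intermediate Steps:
$L = -3$ ($L = 3 - 6 = -3$)
$J = -1709$ ($J = -3 - 1706 = -1709$)
$J 57 = \left(-1709\right) 57 = -97413$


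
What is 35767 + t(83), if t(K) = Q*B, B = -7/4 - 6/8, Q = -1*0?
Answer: 35767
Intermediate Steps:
Q = 0
B = -5/2 (B = -7*1/4 - 6*1/8 = -7/4 - 3/4 = -5/2 ≈ -2.5000)
t(K) = 0 (t(K) = 0*(-5/2) = 0)
35767 + t(83) = 35767 + 0 = 35767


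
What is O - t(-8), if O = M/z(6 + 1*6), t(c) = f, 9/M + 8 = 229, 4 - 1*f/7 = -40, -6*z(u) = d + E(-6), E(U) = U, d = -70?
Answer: -2586557/8398 ≈ -308.00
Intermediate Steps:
z(u) = 38/3 (z(u) = -(-70 - 6)/6 = -1/6*(-76) = 38/3)
f = 308 (f = 28 - 7*(-40) = 28 + 280 = 308)
M = 9/221 (M = 9/(-8 + 229) = 9/221 ≈ 0.040724)
t(c) = 308
O = 27/8398 (O = 9/(221*(38/3)) = (9/221)*(3/38) = 27/8398 ≈ 0.0032151)
O - t(-8) = 27/8398 - 1*308 = 27/8398 - 308 = -2586557/8398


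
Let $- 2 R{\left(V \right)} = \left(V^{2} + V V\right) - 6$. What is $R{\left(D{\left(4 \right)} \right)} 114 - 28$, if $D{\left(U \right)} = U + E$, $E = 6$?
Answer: $-11086$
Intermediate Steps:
$D{\left(U \right)} = 6 + U$ ($D{\left(U \right)} = U + 6 = 6 + U$)
$R{\left(V \right)} = 3 - V^{2}$ ($R{\left(V \right)} = - \frac{\left(V^{2} + V V\right) - 6}{2} = - \frac{\left(V^{2} + V^{2}\right) - 6}{2} = - \frac{2 V^{2} - 6}{2} = - \frac{-6 + 2 V^{2}}{2} = 3 - V^{2}$)
$R{\left(D{\left(4 \right)} \right)} 114 - 28 = \left(3 - \left(6 + 4\right)^{2}\right) 114 - 28 = \left(3 - 10^{2}\right) 114 - 28 = \left(3 - 100\right) 114 - 28 = \left(-97\right) 114 - 28 = -11058 - 28 = -11086$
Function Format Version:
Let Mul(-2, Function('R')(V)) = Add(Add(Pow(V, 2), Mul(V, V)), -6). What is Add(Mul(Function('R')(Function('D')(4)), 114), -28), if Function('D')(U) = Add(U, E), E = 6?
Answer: -11086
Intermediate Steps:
Function('D')(U) = Add(6, U) (Function('D')(U) = Add(U, 6) = Add(6, U))
Function('R')(V) = Add(3, Mul(-1, Pow(V, 2))) (Function('R')(V) = Mul(Rational(-1, 2), Add(Add(Pow(V, 2), Mul(V, V)), -6)) = Mul(Rational(-1, 2), Add(Add(Pow(V, 2), Pow(V, 2)), -6)) = Mul(Rational(-1, 2), Add(Mul(2, Pow(V, 2)), -6)) = Mul(Rational(-1, 2), Add(-6, Mul(2, Pow(V, 2)))) = Add(3, Mul(-1, Pow(V, 2))))
Add(Mul(Function('R')(Function('D')(4)), 114), -28) = Add(Mul(Add(3, Mul(-1, Pow(Add(6, 4), 2))), 114), -28) = Add(Mul(Add(3, Mul(-1, Pow(10, 2))), 114), -28) = Add(Mul(Add(3, Mul(-1, 100)), 114), -28) = Add(Mul(Add(3, -100), 114), -28) = Add(Mul(-97, 114), -28) = Add(-11058, -28) = -11086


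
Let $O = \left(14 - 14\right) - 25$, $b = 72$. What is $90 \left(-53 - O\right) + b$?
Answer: $-2448$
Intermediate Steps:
$O = -25$ ($O = \left(14 - 14\right) - 25 = 0 - 25 = -25$)
$90 \left(-53 - O\right) + b = 90 \left(-53 - -25\right) + 72 = 90 \left(-53 + 25\right) + 72 = 90 \left(-28\right) + 72 = -2520 + 72 = -2448$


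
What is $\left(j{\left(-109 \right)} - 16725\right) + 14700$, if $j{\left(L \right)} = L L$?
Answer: $9856$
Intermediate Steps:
$j{\left(L \right)} = L^{2}$
$\left(j{\left(-109 \right)} - 16725\right) + 14700 = \left(\left(-109\right)^{2} - 16725\right) + 14700 = \left(11881 - 16725\right) + 14700 = -4844 + 14700 = 9856$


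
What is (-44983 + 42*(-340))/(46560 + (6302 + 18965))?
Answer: -59263/71827 ≈ -0.82508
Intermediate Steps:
(-44983 + 42*(-340))/(46560 + (6302 + 18965)) = (-44983 - 14280)/(46560 + 25267) = -59263/71827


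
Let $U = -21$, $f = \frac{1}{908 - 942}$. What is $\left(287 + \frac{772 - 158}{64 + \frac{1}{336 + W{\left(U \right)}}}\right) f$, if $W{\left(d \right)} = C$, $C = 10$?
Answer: $- \frac{6568059}{752930} \approx -8.7233$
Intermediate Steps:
$f = - \frac{1}{34}$ ($f = \frac{1}{908 - 942} = \frac{1}{-34} = - \frac{1}{34} \approx -0.029412$)
$W{\left(d \right)} = 10$
$\left(287 + \frac{772 - 158}{64 + \frac{1}{336 + W{\left(U \right)}}}\right) f = \left(287 + \frac{772 - 158}{64 + \frac{1}{336 + 10}}\right) \left(- \frac{1}{34}\right) = \left(287 + \frac{614}{64 + \frac{1}{346}}\right) \left(- \frac{1}{34}\right) = \left(287 + \frac{614}{\frac{22145}{346}}\right) \left(- \frac{1}{34}\right) = \left(287 + 614 \cdot \frac{346}{22145}\right) \left(- \frac{1}{34}\right) = \left(287 + \frac{212444}{22145}\right) \left(- \frac{1}{34}\right) = \frac{6568059}{22145} \left(- \frac{1}{34}\right) = - \frac{6568059}{752930}$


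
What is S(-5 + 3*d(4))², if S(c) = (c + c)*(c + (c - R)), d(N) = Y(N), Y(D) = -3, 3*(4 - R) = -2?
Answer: 7529536/9 ≈ 8.3662e+5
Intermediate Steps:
R = 14/3 (R = 4 - ⅓*(-2) = 4 + ⅔ = 14/3 ≈ 4.6667)
d(N) = -3
S(c) = 2*c*(-14/3 + 2*c) (S(c) = (c + c)*(c + (c - 1*14/3)) = (2*c)*(c + (c - 14/3)) = (2*c)*(c + (-14/3 + c)) = (2*c)*(-14/3 + 2*c) = 2*c*(-14/3 + 2*c))
S(-5 + 3*d(4))² = (4*(-5 + 3*(-3))*(-7 + 3*(-5 + 3*(-3)))/3)² = (4*(-5 - 9)*(-7 + 3*(-5 - 9))/3)² = ((4/3)*(-14)*(-7 + 3*(-14)))² = ((4/3)*(-14)*(-7 - 42))² = ((4/3)*(-14)*(-49))² = (2744/3)² = 7529536/9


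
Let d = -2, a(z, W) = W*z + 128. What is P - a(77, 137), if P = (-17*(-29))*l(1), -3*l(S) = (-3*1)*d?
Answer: -11663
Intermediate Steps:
a(z, W) = 128 + W*z
l(S) = -2 (l(S) = -(-3*1)*(-2)/3 = -(-1)*(-2) = -⅓*6 = -2)
P = -986 (P = -17*(-29)*(-2) = 493*(-2) = -986)
P - a(77, 137) = -986 - (128 + 137*77) = -986 - (128 + 10549) = -986 - 1*10677 = -986 - 10677 = -11663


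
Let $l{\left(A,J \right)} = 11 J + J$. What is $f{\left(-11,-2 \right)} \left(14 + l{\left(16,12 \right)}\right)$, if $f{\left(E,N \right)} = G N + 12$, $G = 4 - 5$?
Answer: $2212$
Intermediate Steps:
$G = -1$
$f{\left(E,N \right)} = 12 - N$ ($f{\left(E,N \right)} = - N + 12 = 12 - N$)
$l{\left(A,J \right)} = 12 J$
$f{\left(-11,-2 \right)} \left(14 + l{\left(16,12 \right)}\right) = \left(12 - -2\right) \left(14 + 12 \cdot 12\right) = \left(12 + 2\right) \left(14 + 144\right) = 14 \cdot 158 = 2212$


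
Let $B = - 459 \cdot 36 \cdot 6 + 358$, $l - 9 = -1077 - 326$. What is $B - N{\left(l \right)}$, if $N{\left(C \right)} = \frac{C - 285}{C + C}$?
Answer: $- \frac{275417047}{2788} \approx -98787.0$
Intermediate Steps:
$l = -1394$ ($l = 9 - 1403 = -1394$)
$N{\left(C \right)} = \frac{-285 + C}{2 C}$
$B = -98786$ ($B = \left(-459\right) 216 + 358 = -99144 + 358 = -98786$)
$B - N{\left(l \right)} = -98786 - \frac{-285 - 1394}{2 \left(-1394\right)} = -98786 - \frac{1}{2} \left(- \frac{1}{1394}\right) \left(-1679\right) = -98786 - \frac{1679}{2788} = - \frac{275417047}{2788}$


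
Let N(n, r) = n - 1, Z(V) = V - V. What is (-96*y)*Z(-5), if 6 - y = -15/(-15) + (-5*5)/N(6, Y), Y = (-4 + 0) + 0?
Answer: 0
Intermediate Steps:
Y = -4 (Y = -4 + 0 = -4)
Z(V) = 0
N(n, r) = -1 + n
y = 10 (y = 6 - (-15/(-15) + (-5*5)/(-1 + 6)) = 6 - (-15*(-1/15) - 25/5) = 6 - (1 - 25*1/5) = 6 - (1 - 5) = 6 - 1*(-4) = 6 + 4 = 10)
(-96*y)*Z(-5) = -96*10*0 = -960*0 = 0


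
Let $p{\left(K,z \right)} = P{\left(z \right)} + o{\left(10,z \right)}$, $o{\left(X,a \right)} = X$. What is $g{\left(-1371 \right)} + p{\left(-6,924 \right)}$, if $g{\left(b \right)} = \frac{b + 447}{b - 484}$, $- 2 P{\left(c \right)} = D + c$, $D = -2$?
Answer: $- \frac{119383}{265} \approx -450.5$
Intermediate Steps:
$P{\left(c \right)} = 1 - \frac{c}{2}$ ($P{\left(c \right)} = - \frac{-2 + c}{2} = 1 - \frac{c}{2}$)
$g{\left(b \right)} = \frac{447 + b}{-484 + b}$
$p{\left(K,z \right)} = 11 - \frac{z}{2}$ ($p{\left(K,z \right)} = \left(1 - \frac{z}{2}\right) + 10 = 11 - \frac{z}{2}$)
$g{\left(-1371 \right)} + p{\left(-6,924 \right)} = \frac{447 - 1371}{-484 - 1371} + \left(11 - 462\right) = \frac{1}{-1855} \left(-924\right) + \left(11 - 462\right) = \left(- \frac{1}{1855}\right) \left(-924\right) - 451 = \frac{132}{265} - 451 = - \frac{119383}{265}$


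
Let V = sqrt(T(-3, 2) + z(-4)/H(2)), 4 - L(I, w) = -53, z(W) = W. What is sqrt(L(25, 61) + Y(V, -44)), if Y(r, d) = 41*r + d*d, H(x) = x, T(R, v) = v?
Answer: sqrt(1993) ≈ 44.643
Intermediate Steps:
L(I, w) = 57 (L(I, w) = 4 - 1*(-53) = 4 + 53 = 57)
V = 0 (V = sqrt(2 - 4/2) = sqrt(2 - 4*1/2) = sqrt(2 - 2) = sqrt(0) = 0)
Y(r, d) = d**2 + 41*r (Y(r, d) = 41*r + d**2 = d**2 + 41*r)
sqrt(L(25, 61) + Y(V, -44)) = sqrt(57 + ((-44)**2 + 41*0)) = sqrt(57 + (1936 + 0)) = sqrt(57 + 1936) = sqrt(1993)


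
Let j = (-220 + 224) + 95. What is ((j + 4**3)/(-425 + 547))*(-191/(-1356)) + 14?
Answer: 2347181/165432 ≈ 14.188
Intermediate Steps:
j = 99 (j = 4 + 95 = 99)
((j + 4**3)/(-425 + 547))*(-191/(-1356)) + 14 = ((99 + 4**3)/(-425 + 547))*(-191/(-1356)) + 14 = ((99 + 64)/122)*(-191*(-1/1356)) + 14 = (163*(1/122))*(191/1356) + 14 = (163/122)*(191/1356) + 14 = 31133/165432 + 14 = 2347181/165432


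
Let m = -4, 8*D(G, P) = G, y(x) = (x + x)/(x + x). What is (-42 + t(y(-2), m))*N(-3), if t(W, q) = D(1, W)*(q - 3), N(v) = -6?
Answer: 1029/4 ≈ 257.25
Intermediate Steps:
y(x) = 1 (y(x) = (2*x)/((2*x)) = (2*x)*(1/(2*x)) = 1)
D(G, P) = G/8
t(W, q) = -3/8 + q/8 (t(W, q) = ((1/8)*1)*(q - 3) = (-3 + q)/8 = -3/8 + q/8)
(-42 + t(y(-2), m))*N(-3) = (-42 + (-3/8 + (1/8)*(-4)))*(-6) = (-42 + (-3/8 - 1/2))*(-6) = (-42 - 7/8)*(-6) = -343/8*(-6) = 1029/4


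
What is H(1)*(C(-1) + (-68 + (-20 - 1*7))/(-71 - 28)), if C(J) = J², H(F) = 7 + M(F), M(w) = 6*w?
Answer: 2522/99 ≈ 25.475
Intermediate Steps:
H(F) = 7 + 6*F
H(1)*(C(-1) + (-68 + (-20 - 1*7))/(-71 - 28)) = (7 + 6*1)*((-1)² + (-68 + (-20 - 1*7))/(-71 - 28)) = (7 + 6)*(1 + (-68 + (-20 - 7))/(-99)) = 13*(1 + (-68 - 27)*(-1/99)) = 13*(1 - 95*(-1/99)) = 13*(1 + 95/99) = 13*(194/99) = 2522/99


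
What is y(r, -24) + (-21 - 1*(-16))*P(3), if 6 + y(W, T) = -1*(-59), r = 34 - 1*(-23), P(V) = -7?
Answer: 88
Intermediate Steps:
r = 57 (r = 34 + 23 = 57)
y(W, T) = 53 (y(W, T) = -6 - 1*(-59) = -6 + 59 = 53)
y(r, -24) + (-21 - 1*(-16))*P(3) = 53 + (-21 - 1*(-16))*(-7) = 53 + (-21 + 16)*(-7) = 53 - 5*(-7) = 53 + 35 = 88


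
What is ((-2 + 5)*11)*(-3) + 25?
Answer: -74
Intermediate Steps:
((-2 + 5)*11)*(-3) + 25 = (3*11)*(-3) + 25 = 33*(-3) + 25 = -99 + 25 = -74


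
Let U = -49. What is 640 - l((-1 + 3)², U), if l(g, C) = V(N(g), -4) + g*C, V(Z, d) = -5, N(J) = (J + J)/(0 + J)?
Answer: 841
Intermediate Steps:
N(J) = 2 (N(J) = (2*J)/J = 2)
l(g, C) = -5 + C*g (l(g, C) = -5 + g*C = -5 + C*g)
640 - l((-1 + 3)², U) = 640 - (-5 - 49*(-1 + 3)²) = 640 - (-5 - 49*2²) = 640 - (-5 - 49*4) = 640 - (-5 - 196) = 640 - 1*(-201) = 640 + 201 = 841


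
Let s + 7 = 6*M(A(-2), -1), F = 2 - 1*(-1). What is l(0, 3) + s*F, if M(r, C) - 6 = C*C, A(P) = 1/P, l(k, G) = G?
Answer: 108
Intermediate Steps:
F = 3 (F = 2 + 1 = 3)
A(P) = 1/P
M(r, C) = 6 + C² (M(r, C) = 6 + C*C = 6 + C²)
s = 35 (s = -7 + 6*(6 + (-1)²) = -7 + 6*(6 + 1) = -7 + 6*7 = -7 + 42 = 35)
l(0, 3) + s*F = 3 + 35*3 = 3 + 105 = 108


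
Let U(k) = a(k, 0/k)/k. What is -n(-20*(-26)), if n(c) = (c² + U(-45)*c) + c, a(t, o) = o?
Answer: -270920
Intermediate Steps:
U(k) = 0 (U(k) = (0/k)/k = 0/k = 0)
n(c) = c + c² (n(c) = (c² + 0*c) + c = (c² + 0) + c = c² + c = c + c²)
-n(-20*(-26)) = -(-20*(-26))*(1 - 20*(-26)) = -520*(1 + 520) = -520*521 = -1*270920 = -270920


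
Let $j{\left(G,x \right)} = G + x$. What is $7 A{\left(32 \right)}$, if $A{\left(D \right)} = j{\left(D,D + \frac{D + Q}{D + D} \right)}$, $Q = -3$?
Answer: $\frac{28875}{64} \approx 451.17$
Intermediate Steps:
$A{\left(D \right)} = 2 D + \frac{-3 + D}{2 D}$ ($A{\left(D \right)} = D + \left(D + \frac{D - 3}{D + D}\right) = D + \left(D + \frac{-3 + D}{2 D}\right) = 2 D + \frac{-3 + D}{2 D}$)
$7 A{\left(32 \right)} = 7 \frac{-3 + 32 \left(1 + 4 \cdot 32\right)}{2 \cdot 32} = 7 \cdot \frac{1}{2} \cdot \frac{1}{32} \left(-3 + 32 \left(1 + 128\right)\right) = 7 \cdot \frac{1}{2} \cdot \frac{1}{32} \left(-3 + 32 \cdot 129\right) = 7 \cdot \frac{1}{2} \cdot \frac{1}{32} \left(-3 + 4128\right) = 7 \cdot \frac{1}{2} \cdot \frac{1}{32} \cdot 4125 = 7 \cdot \frac{4125}{64} = \frac{28875}{64}$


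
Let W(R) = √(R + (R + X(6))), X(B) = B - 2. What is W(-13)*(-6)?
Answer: -6*I*√22 ≈ -28.142*I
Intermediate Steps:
X(B) = -2 + B
W(R) = √(4 + 2*R) (W(R) = √(R + (R + (-2 + 6))) = √(R + (R + 4)) = √(R + (4 + R)) = √(4 + 2*R))
W(-13)*(-6) = √(4 + 2*(-13))*(-6) = √(4 - 26)*(-6) = √(-22)*(-6) = (I*√22)*(-6) = -6*I*√22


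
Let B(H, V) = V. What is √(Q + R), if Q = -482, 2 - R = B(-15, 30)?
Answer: I*√510 ≈ 22.583*I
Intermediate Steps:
R = -28 (R = 2 - 1*30 = 2 - 30 = -28)
√(Q + R) = √(-482 - 28) = √(-510) = I*√510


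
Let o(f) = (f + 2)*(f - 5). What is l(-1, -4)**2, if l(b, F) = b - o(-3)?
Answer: 81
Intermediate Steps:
o(f) = (-5 + f)*(2 + f) (o(f) = (2 + f)*(-5 + f) = (-5 + f)*(2 + f))
l(b, F) = -8 + b (l(b, F) = b - (-10 + (-3)**2 - 3*(-3)) = b - (-10 + 9 + 9) = b - 1*8 = b - 8 = -8 + b)
l(-1, -4)**2 = (-8 - 1)**2 = (-9)**2 = 81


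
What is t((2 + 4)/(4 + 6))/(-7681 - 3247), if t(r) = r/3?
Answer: -1/54640 ≈ -1.8302e-5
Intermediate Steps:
t(r) = r/3 (t(r) = r*(1/3) = r/3)
t((2 + 4)/(4 + 6))/(-7681 - 3247) = (((2 + 4)/(4 + 6))/3)/(-7681 - 3247) = ((6/10)/3)/(-10928) = ((6*(1/10))/3)*(-1/10928) = ((1/3)*(3/5))*(-1/10928) = (1/5)*(-1/10928) = -1/54640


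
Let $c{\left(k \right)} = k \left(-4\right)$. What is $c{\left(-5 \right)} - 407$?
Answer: $-387$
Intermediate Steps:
$c{\left(k \right)} = - 4 k$
$c{\left(-5 \right)} - 407 = \left(-4\right) \left(-5\right) - 407 = 20 - 407 = -387$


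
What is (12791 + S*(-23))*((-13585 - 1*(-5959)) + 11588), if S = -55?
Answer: 55689872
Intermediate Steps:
(12791 + S*(-23))*((-13585 - 1*(-5959)) + 11588) = (12791 - 55*(-23))*((-13585 - 1*(-5959)) + 11588) = (12791 + 1265)*((-13585 + 5959) + 11588) = 14056*(-7626 + 11588) = 14056*3962 = 55689872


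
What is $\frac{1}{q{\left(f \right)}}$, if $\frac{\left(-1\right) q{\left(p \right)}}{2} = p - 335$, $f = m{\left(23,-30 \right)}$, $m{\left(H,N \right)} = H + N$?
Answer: $\frac{1}{684} \approx 0.001462$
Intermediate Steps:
$f = -7$ ($f = 23 - 30 = -7$)
$q{\left(p \right)} = 670 - 2 p$ ($q{\left(p \right)} = - 2 \left(p - 335\right) = - 2 \left(-335 + p\right) = 670 - 2 p$)
$\frac{1}{q{\left(f \right)}} = \frac{1}{670 - -14} = \frac{1}{670 + 14} = \frac{1}{684}$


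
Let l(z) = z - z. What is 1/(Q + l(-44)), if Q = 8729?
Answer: 1/8729 ≈ 0.00011456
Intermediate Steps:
l(z) = 0
1/(Q + l(-44)) = 1/(8729 + 0) = 1/8729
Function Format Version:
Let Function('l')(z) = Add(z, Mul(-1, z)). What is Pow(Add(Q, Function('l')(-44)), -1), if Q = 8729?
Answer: Rational(1, 8729) ≈ 0.00011456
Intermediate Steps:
Function('l')(z) = 0
Pow(Add(Q, Function('l')(-44)), -1) = Pow(Add(8729, 0), -1) = Pow(8729, -1) = Rational(1, 8729)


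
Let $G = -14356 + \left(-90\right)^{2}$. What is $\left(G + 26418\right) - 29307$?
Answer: $-9145$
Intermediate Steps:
$G = -6256$ ($G = -14356 + 8100 = -6256$)
$\left(G + 26418\right) - 29307 = \left(-6256 + 26418\right) - 29307 = 20162 - 29307 = -9145$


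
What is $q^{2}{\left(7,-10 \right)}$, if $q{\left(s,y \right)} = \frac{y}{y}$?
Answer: $1$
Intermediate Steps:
$q{\left(s,y \right)} = 1$
$q^{2}{\left(7,-10 \right)} = 1^{2} = 1$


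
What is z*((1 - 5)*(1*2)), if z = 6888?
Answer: -55104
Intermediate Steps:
z*((1 - 5)*(1*2)) = 6888*((1 - 5)*(1*2)) = 6888*(-4*2) = 6888*(-8) = -55104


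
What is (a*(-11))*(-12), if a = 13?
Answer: 1716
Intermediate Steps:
(a*(-11))*(-12) = (13*(-11))*(-12) = -143*(-12) = 1716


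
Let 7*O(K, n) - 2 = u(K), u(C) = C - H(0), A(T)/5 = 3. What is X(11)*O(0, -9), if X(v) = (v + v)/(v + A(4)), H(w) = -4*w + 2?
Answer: 0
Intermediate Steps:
H(w) = 2 - 4*w
A(T) = 15 (A(T) = 5*3 = 15)
u(C) = -2 + C (u(C) = C - (2 - 4*0) = C - (2 + 0) = C - 1*2 = C - 2 = -2 + C)
O(K, n) = K/7 (O(K, n) = 2/7 + (-2 + K)/7 = 2/7 + (-2/7 + K/7) = K/7)
X(v) = 2*v/(15 + v) (X(v) = (v + v)/(v + 15) = (2*v)/(15 + v) = 2*v/(15 + v))
X(11)*O(0, -9) = (2*11/(15 + 11))*((⅐)*0) = (2*11/26)*0 = (2*11*(1/26))*0 = (11/13)*0 = 0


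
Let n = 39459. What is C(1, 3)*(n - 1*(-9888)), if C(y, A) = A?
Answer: 148041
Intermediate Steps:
C(1, 3)*(n - 1*(-9888)) = 3*(39459 - 1*(-9888)) = 3*(39459 + 9888) = 3*49347 = 148041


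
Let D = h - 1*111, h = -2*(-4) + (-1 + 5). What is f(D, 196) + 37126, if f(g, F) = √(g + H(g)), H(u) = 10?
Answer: 37126 + I*√89 ≈ 37126.0 + 9.434*I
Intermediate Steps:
h = 12 (h = 8 + 4 = 12)
D = -99 (D = 12 - 1*111 = 12 - 111 = -99)
f(g, F) = √(10 + g) (f(g, F) = √(g + 10) = √(10 + g))
f(D, 196) + 37126 = √(10 - 99) + 37126 = √(-89) + 37126 = I*√89 + 37126 = 37126 + I*√89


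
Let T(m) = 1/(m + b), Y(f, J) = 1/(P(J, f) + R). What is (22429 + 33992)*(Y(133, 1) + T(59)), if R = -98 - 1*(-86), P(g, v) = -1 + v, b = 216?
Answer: 1485753/2200 ≈ 675.34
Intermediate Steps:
R = -12 (R = -98 + 86 = -12)
Y(f, J) = 1/(-13 + f) (Y(f, J) = 1/((-1 + f) - 12) = 1/(-13 + f))
T(m) = 1/(216 + m) (T(m) = 1/(m + 216) = 1/(216 + m))
(22429 + 33992)*(Y(133, 1) + T(59)) = (22429 + 33992)*(1/(-13 + 133) + 1/(216 + 59)) = 56421*(1/120 + 1/275) = 56421*(79/6600) = 1485753/2200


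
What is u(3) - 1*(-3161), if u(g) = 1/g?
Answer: 9484/3 ≈ 3161.3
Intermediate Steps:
u(3) - 1*(-3161) = 1/3 - 1*(-3161) = 1/3 + 3161 = 9484/3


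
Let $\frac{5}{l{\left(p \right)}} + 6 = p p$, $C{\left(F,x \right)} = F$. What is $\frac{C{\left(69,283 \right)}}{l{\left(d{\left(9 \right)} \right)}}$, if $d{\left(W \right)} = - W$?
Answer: $1035$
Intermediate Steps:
$l{\left(p \right)} = \frac{5}{-6 + p^{2}}$ ($l{\left(p \right)} = \frac{5}{-6 + p p} = \frac{5}{-6 + p^{2}}$)
$\frac{C{\left(69,283 \right)}}{l{\left(d{\left(9 \right)} \right)}} = \frac{69}{5 \frac{1}{-6 + \left(\left(-1\right) 9\right)^{2}}} = \frac{69}{5 \frac{1}{-6 + \left(-9\right)^{2}}} = \frac{69}{5 \frac{1}{-6 + 81}} = \frac{69}{5 \cdot \frac{1}{75}} = 69 \frac{1}{\frac{1}{15}} = 69 \cdot 15 = 1035$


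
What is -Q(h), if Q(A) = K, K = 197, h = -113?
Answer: -197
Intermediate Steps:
Q(A) = 197
-Q(h) = -1*197 = -197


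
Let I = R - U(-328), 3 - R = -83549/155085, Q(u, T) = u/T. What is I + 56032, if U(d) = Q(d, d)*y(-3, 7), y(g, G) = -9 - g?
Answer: 8691202034/155085 ≈ 56042.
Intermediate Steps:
R = 548804/155085 (R = 3 - (-83549)/155085 = 3 - 1*(-83549/155085) = 3 + 83549/155085 = 548804/155085 ≈ 3.5387)
U(d) = -6 (U(d) = (d/d)*(-9 - 1*(-3)) = 1*(-9 + 3) = 1*(-6) = -6)
I = 1479314/155085 (I = 548804/155085 - 1*(-6) = 548804/155085 + 6 = 1479314/155085 ≈ 9.5387)
I + 56032 = 1479314/155085 + 56032 = 8691202034/155085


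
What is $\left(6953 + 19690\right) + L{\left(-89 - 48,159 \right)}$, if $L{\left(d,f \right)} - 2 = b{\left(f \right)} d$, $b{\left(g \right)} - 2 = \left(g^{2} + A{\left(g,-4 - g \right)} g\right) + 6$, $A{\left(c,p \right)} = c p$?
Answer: $561112063$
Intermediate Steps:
$b{\left(g \right)} = 8 + g^{2} + g^{2} \left(-4 - g\right)$ ($b{\left(g \right)} = 2 + \left(\left(g^{2} + g \left(-4 - g\right) g\right) + 6\right) = 2 + \left(\left(g^{2} + g^{2} \left(-4 - g\right)\right) + 6\right) = 2 + \left(6 + g^{2} + g^{2} \left(-4 - g\right)\right) = 8 + g^{2} + g^{2} \left(-4 - g\right)$)
$L{\left(d,f \right)} = 2 + d \left(8 - f^{3} - 3 f^{2}\right)$ ($L{\left(d,f \right)} = 2 + \left(8 - f^{3} - 3 f^{2}\right) d = 2 + d \left(8 - f^{3} - 3 f^{2}\right)$)
$\left(6953 + 19690\right) + L{\left(-89 - 48,159 \right)} = \left(6953 + 19690\right) + \left(2 + \left(-89 - 48\right) \left(8 + 159^{2} - 159^{2} \left(4 + 159\right)\right)\right) = 26643 + \left(2 + \left(-89 - 48\right) \left(8 + 25281 - 25281 \cdot 163\right)\right) = 26643 - \left(-2 + 137 \left(8 + 25281 - 4120803\right)\right) = 26643 + \left(2 - -561085418\right) = 26643 + \left(2 + 561085418\right) = 26643 + 561085420 = 561112063$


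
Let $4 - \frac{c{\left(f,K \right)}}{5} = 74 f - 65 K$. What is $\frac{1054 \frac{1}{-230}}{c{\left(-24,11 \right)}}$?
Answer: $- \frac{527}{1434625} \approx -0.00036734$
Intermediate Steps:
$c{\left(f,K \right)} = 20 - 370 f + 325 K$ ($c{\left(f,K \right)} = 20 - 5 \left(74 f - 65 K\right) = 20 - 5 \left(- 65 K + 74 f\right) = 20 + \left(- 370 f + 325 K\right) = 20 - 370 f + 325 K$)
$\frac{1054 \frac{1}{-230}}{c{\left(-24,11 \right)}} = \frac{1054 \frac{1}{-230}}{20 - -8880 + 325 \cdot 11} = \frac{1054 \left(- \frac{1}{230}\right)}{20 + 8880 + 3575} = - \frac{527}{115 \cdot 12475} = \left(- \frac{527}{115}\right) \frac{1}{12475} = - \frac{527}{1434625}$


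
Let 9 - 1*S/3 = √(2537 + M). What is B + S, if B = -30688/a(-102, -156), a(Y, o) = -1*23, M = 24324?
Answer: 31309/23 - 3*√26861 ≈ 869.58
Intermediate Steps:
a(Y, o) = -23
S = 27 - 3*√26861 (S = 27 - 3*√(2537 + 24324) = 27 - 3*√26861 ≈ -464.68)
B = 30688/23 (B = -30688/(-23) = -30688*(-1/23) = 30688/23 ≈ 1334.3)
B + S = 30688/23 + (27 - 3*√26861) = 31309/23 - 3*√26861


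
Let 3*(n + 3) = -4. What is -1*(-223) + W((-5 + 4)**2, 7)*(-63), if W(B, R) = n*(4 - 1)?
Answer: 1042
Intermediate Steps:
n = -13/3 (n = -3 + (1/3)*(-4) = -3 - 4/3 = -13/3 ≈ -4.3333)
W(B, R) = -13 (W(B, R) = -13*(4 - 1)/3 = -13/3*3 = -13)
-1*(-223) + W((-5 + 4)**2, 7)*(-63) = -1*(-223) - 13*(-63) = 223 + 819 = 1042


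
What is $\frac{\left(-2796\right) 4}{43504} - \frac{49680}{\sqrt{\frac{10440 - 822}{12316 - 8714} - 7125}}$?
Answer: $- \frac{699}{2719} + \frac{8280 i \sqrt{5775499029}}{1068943} \approx -0.25708 + 588.67 i$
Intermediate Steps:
$\frac{\left(-2796\right) 4}{43504} - \frac{49680}{\sqrt{\frac{10440 - 822}{12316 - 8714} - 7125}} = \left(-11184\right) \frac{1}{43504} - \frac{49680}{\sqrt{\frac{9618}{3602} - 7125}} = - \frac{699}{2719} - \frac{49680}{\sqrt{9618 \cdot \frac{1}{3602} - 7125}} = - \frac{699}{2719} - \frac{49680}{\sqrt{\frac{4809}{1801} - 7125}} = - \frac{699}{2719} - \frac{49680}{\sqrt{- \frac{12827316}{1801}}} = - \frac{699}{2719} - \frac{49680}{\frac{2}{1801} i \sqrt{5775499029}} = - \frac{699}{2719} - 49680 \left(- \frac{i \sqrt{5775499029}}{6413658}\right) = - \frac{699}{2719} + \frac{8280 i \sqrt{5775499029}}{1068943}$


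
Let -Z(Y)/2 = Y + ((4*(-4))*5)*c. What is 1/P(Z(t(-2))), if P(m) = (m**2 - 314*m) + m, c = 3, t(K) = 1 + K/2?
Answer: 1/80160 ≈ 1.2475e-5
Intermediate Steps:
t(K) = 1 + K/2 (t(K) = 1 + K*(1/2) = 1 + K/2)
Z(Y) = 480 - 2*Y (Z(Y) = -2*(Y + ((4*(-4))*5)*3) = -2*(Y - 16*5*3) = -2*(Y - 80*3) = -2*(Y - 240) = -2*(-240 + Y) = 480 - 2*Y)
P(m) = m**2 - 313*m
1/P(Z(t(-2))) = 1/((480 - 2*(1 + (1/2)*(-2)))*(-313 + (480 - 2*(1 + (1/2)*(-2))))) = 1/((480 - 2*(1 - 1))*(-313 + (480 - 2*(1 - 1)))) = 1/((480 - 2*0)*(-313 + (480 - 2*0))) = 1/((480 + 0)*(-313 + (480 + 0))) = 1/(480*(-313 + 480)) = 1/(480*167) = 1/80160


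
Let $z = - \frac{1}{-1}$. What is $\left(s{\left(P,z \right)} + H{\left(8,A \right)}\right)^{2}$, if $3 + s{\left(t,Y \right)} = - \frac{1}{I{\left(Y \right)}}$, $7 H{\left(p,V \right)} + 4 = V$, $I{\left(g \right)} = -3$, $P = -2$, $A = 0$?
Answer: $\frac{4624}{441} \approx 10.485$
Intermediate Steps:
$H{\left(p,V \right)} = - \frac{4}{7} + \frac{V}{7}$
$z = 1$ ($z = \left(-1\right) \left(-1\right) = 1$)
$s{\left(t,Y \right)} = - \frac{8}{3}$ ($s{\left(t,Y \right)} = -3 - \frac{1}{-3} = -3 - - \frac{1}{3} = -3 + \frac{1}{3} = - \frac{8}{3}$)
$\left(s{\left(P,z \right)} + H{\left(8,A \right)}\right)^{2} = \left(- \frac{8}{3} + \left(- \frac{4}{7} + \frac{1}{7} \cdot 0\right)\right)^{2} = \left(- \frac{8}{3} + \left(- \frac{4}{7} + 0\right)\right)^{2} = \left(- \frac{8}{3} - \frac{4}{7}\right)^{2} = \left(- \frac{68}{21}\right)^{2} = \frac{4624}{441}$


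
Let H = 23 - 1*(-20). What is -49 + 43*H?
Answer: 1800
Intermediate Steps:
H = 43 (H = 23 + 20 = 43)
-49 + 43*H = -49 + 43*43 = -49 + 1849 = 1800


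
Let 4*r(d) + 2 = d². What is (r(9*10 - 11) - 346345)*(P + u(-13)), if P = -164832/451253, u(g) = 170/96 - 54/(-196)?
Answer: -2460657614286325/4245388224 ≈ -5.7961e+5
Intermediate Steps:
u(g) = 4813/2352 (u(g) = 170*(1/96) - 54*(-1/196) = 85/48 + 27/98 = 4813/2352)
r(d) = -½ + d²/4
P = -164832/451253 (P = -164832*1/451253 = -164832/451253 ≈ -0.36528)
(r(9*10 - 11) - 346345)*(P + u(-13)) = ((-½ + (9*10 - 11)²/4) - 346345)*(-164832/451253 + 4813/2352) = ((-½ + (90 - 11)²/4) - 346345)*(1784195825/1061347056) = ((-½ + (¼)*79²) - 346345)*(1784195825/1061347056) = ((-½ + (¼)*6241) - 346345)*(1784195825/1061347056) = ((-½ + 6241/4) - 346345)*(1784195825/1061347056) = (6239/4 - 346345)*(1784195825/1061347056) = -1379141/4*1784195825/1061347056 = -2460657614286325/4245388224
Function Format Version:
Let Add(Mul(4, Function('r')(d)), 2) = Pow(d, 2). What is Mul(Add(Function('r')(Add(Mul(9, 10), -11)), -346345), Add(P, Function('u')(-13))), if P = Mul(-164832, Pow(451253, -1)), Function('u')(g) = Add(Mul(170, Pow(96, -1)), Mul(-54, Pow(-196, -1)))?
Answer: Rational(-2460657614286325, 4245388224) ≈ -5.7961e+5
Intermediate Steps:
Function('u')(g) = Rational(4813, 2352) (Function('u')(g) = Add(Mul(170, Rational(1, 96)), Mul(-54, Rational(-1, 196))) = Add(Rational(85, 48), Rational(27, 98)) = Rational(4813, 2352))
Function('r')(d) = Add(Rational(-1, 2), Mul(Rational(1, 4), Pow(d, 2)))
P = Rational(-164832, 451253) (P = Mul(-164832, Rational(1, 451253)) = Rational(-164832, 451253) ≈ -0.36528)
Mul(Add(Function('r')(Add(Mul(9, 10), -11)), -346345), Add(P, Function('u')(-13))) = Mul(Add(Add(Rational(-1, 2), Mul(Rational(1, 4), Pow(Add(Mul(9, 10), -11), 2))), -346345), Add(Rational(-164832, 451253), Rational(4813, 2352))) = Mul(Add(Add(Rational(-1, 2), Mul(Rational(1, 4), Pow(Add(90, -11), 2))), -346345), Rational(1784195825, 1061347056)) = Mul(Add(Add(Rational(-1, 2), Mul(Rational(1, 4), Pow(79, 2))), -346345), Rational(1784195825, 1061347056)) = Mul(Add(Add(Rational(-1, 2), Mul(Rational(1, 4), 6241)), -346345), Rational(1784195825, 1061347056)) = Mul(Add(Add(Rational(-1, 2), Rational(6241, 4)), -346345), Rational(1784195825, 1061347056)) = Mul(Add(Rational(6239, 4), -346345), Rational(1784195825, 1061347056)) = Mul(Rational(-1379141, 4), Rational(1784195825, 1061347056)) = Rational(-2460657614286325, 4245388224)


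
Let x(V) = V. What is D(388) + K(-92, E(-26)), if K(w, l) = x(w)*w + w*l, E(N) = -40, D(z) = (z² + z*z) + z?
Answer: 313620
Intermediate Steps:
D(z) = z + 2*z² (D(z) = (z² + z²) + z = 2*z² + z = z + 2*z²)
K(w, l) = w² + l*w (K(w, l) = w*w + w*l = w² + l*w)
D(388) + K(-92, E(-26)) = 388*(1 + 2*388) - 92*(-40 - 92) = 388*(1 + 776) - 92*(-132) = 388*777 + 12144 = 301476 + 12144 = 313620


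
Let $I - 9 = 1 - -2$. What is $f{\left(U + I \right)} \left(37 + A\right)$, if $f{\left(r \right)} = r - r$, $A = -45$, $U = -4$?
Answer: $0$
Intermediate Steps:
$I = 12$ ($I = 9 + \left(1 - -2\right) = 9 + \left(1 + 2\right) = 9 + 3 = 12$)
$f{\left(r \right)} = 0$
$f{\left(U + I \right)} \left(37 + A\right) = 0 \left(37 - 45\right) = 0 \left(-8\right) = 0$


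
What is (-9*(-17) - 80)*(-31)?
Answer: -2263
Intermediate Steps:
(-9*(-17) - 80)*(-31) = (153 - 80)*(-31) = 73*(-31) = -2263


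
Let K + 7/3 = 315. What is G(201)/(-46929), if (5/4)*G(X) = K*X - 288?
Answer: -250232/234645 ≈ -1.0664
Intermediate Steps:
K = 938/3 (K = -7/3 + 315 = 938/3 ≈ 312.67)
G(X) = -1152/5 + 3752*X/15 (G(X) = 4*(938*X/3 - 288)/5 = 4*(-288 + 938*X/3)/5 = -1152/5 + 3752*X/15)
G(201)/(-46929) = (-1152/5 + (3752/15)*201)/(-46929) = (-1152/5 + 251384/5)*(-1/46929) = (250232/5)*(-1/46929) = -250232/234645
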